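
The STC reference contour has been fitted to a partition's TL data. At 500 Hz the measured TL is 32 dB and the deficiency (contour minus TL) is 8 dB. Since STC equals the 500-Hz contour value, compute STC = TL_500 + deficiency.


By ASTM E413, STC = value of the fitted reference contour at 500 Hz.
Contour value at 500 Hz = TL_500 + deficiency = 32 + 8 = 40
STC = 40


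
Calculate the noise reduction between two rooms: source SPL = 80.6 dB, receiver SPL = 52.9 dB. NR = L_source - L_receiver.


NR = L_source - L_receiver (difference between source and receiving room levels)
NR = 80.6 - 52.9 = 27.7 dB


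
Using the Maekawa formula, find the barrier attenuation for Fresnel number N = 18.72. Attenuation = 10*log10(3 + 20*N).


3 + 20*N = 3 + 20*18.72 = 377.4
Att = 10*log10(377.4) = 25.768 dB


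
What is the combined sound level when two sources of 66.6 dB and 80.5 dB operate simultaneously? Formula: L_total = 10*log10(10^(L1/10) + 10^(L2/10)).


10^(66.6/10) = 4.57088e+06
10^(80.5/10) = 1.12202e+08
Sum = 4.57088e+06 + 1.12202e+08 = 1.16773e+08
L_total = 10*log10(1.16773e+08) = 80.673 dB


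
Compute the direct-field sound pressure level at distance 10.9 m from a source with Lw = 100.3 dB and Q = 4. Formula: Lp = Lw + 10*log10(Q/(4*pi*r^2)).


4*pi*r^2 = 4*pi*10.9^2 = 1493.01 m^2
Q / (4*pi*r^2) = 4 / 1493.01 = 0.00267915
Lp = 100.3 + 10*log10(0.00267915) = 74.58 dB


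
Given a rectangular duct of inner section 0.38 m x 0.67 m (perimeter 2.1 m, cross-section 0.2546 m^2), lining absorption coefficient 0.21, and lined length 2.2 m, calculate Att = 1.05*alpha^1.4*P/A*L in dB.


alpha^1.4 = 0.21^1.4 = 0.112488
Attenuation rate = 1.05 * alpha^1.4 * P / A
= 1.05 * 0.112488 * 2.1 / 0.2546 = 0.974219 dB/m
Total Att = 0.974219 * 2.2 = 2.1433 dB


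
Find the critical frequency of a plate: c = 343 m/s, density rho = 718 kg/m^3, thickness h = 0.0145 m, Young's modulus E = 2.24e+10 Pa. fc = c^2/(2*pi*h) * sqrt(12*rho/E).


12*rho/E = 12*718/2.24e+10 = 3.84643e-07
sqrt(12*rho/E) = sqrt(3.84643e-07) = 0.000620196
c^2/(2*pi*h) = 343^2/(2*pi*0.0145) = 1.29134e+06
fc = 1.29134e+06 * 0.000620196 = 800.88 Hz


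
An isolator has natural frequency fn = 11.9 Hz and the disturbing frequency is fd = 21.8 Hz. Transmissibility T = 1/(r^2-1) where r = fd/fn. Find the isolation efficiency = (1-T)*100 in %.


r = 21.8 / 11.9 = 1.83193
r^2 - 1 = 1.83193^2 - 1 = 2.35597
T = 1/2.35597 = 0.424454
Efficiency = (1 - 0.424454)*100 = 57.555 %


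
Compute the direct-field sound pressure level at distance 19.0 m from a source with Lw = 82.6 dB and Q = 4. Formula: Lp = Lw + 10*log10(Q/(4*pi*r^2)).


4*pi*r^2 = 4*pi*19.0^2 = 4536.46 m^2
Q / (4*pi*r^2) = 4 / 4536.46 = 0.000881745
Lp = 82.6 + 10*log10(0.000881745) = 52.053 dB


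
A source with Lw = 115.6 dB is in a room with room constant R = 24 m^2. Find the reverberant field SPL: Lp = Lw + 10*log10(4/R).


4/R = 4/24 = 0.166667
Lp = 115.6 + 10*log10(0.166667) = 107.82 dB


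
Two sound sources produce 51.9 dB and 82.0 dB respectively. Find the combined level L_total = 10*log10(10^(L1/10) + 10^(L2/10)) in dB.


10^(51.9/10) = 154882
10^(82.0/10) = 1.58489e+08
Sum = 154882 + 1.58489e+08 = 1.58644e+08
L_total = 10*log10(1.58644e+08) = 82.004 dB


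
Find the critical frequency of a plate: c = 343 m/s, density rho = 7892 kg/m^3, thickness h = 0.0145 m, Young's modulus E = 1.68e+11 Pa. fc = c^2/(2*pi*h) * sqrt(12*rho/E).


12*rho/E = 12*7892/1.68e+11 = 5.63714e-07
sqrt(12*rho/E) = sqrt(5.63714e-07) = 0.000750809
c^2/(2*pi*h) = 343^2/(2*pi*0.0145) = 1.29134e+06
fc = 1.29134e+06 * 0.000750809 = 969.55 Hz


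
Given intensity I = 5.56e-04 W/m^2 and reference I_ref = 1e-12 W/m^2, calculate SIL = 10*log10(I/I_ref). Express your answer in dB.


I / I_ref = 5.56e-04 / 1e-12 = 5.56e+08
SIL = 10 * log10(5.56e+08) = 87.451 dB


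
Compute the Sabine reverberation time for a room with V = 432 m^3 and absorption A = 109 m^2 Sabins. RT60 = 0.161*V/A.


RT60 = 0.161 * 432 / 109 = 0.63809 s


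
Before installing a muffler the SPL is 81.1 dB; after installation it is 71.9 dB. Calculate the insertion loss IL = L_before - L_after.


Insertion loss = SPL without muffler - SPL with muffler
IL = 81.1 - 71.9 = 9.2 dB


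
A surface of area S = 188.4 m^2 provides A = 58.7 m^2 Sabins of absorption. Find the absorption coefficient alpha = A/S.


Absorption coefficient = absorbed power / incident power
alpha = A / S = 58.7 / 188.4 = 0.31157


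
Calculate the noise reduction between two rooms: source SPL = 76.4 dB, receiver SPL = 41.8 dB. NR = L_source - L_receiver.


NR = L_source - L_receiver (difference between source and receiving room levels)
NR = 76.4 - 41.8 = 34.6 dB


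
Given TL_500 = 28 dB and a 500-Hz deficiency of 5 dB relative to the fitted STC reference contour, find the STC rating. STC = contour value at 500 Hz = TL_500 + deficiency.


By ASTM E413, STC = value of the fitted reference contour at 500 Hz.
Contour value at 500 Hz = TL_500 + deficiency = 28 + 5 = 33
STC = 33


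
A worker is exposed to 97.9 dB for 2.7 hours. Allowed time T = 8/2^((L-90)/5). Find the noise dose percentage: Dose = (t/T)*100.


T_allowed = 8 / 2^((97.9 - 90)/5) = 2.67586 hr
Dose = 2.7 / 2.67586 * 100 = 100.9 %


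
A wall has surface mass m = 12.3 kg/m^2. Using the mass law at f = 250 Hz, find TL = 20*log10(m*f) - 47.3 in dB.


m * f = 12.3 * 250 = 3075
20*log10(3075) = 69.7569 dB
TL = 69.7569 - 47.3 = 22.457 dB


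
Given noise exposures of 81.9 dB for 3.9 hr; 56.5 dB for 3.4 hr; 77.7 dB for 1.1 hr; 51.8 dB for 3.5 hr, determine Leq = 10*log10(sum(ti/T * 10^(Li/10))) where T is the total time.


T_total = 3.9 + 3.4 + 1.1 + 3.5 = 11.9 hr
(3.9/11.9) * 10^(81.9/10) = 5.07595e+07
(3.4/11.9) * 10^(56.5/10) = 127624
(1.1/11.9) * 10^(77.7/10) = 5.44309e+06
(3.5/11.9) * 10^(51.8/10) = 44516.5
Sum = 5.07595e+07 + 127624 + 5.44309e+06 + 44516.5 = 5.63747e+07
Leq = 10*log10(5.63747e+07) = 77.511 dB


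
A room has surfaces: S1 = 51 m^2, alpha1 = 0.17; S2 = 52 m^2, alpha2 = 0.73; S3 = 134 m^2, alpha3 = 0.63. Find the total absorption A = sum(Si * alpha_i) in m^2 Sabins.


51 * 0.17 = 8.67
52 * 0.73 = 37.96
134 * 0.63 = 84.42
A_total = 8.67 + 37.96 + 84.42 = 131.05 m^2


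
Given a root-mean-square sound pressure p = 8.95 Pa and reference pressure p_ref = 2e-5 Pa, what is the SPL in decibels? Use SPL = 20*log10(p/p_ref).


p / p_ref = 8.95 / 2e-5 = 447500
SPL = 20 * log10(447500) = 113.02 dB


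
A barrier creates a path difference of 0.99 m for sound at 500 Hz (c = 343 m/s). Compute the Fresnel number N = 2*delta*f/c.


N = 2*delta*f/c = 2*delta/lambda, where lambda = c/f
lambda = 343 / 500 = 0.686 m
N = 2 * 0.99 / 0.686 = 2.8863


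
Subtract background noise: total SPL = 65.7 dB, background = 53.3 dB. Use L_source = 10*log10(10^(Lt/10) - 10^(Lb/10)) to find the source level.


10^(65.7/10) = 3.71535e+06
10^(53.3/10) = 213796
Difference = 3.71535e+06 - 213796 = 3.50155e+06
L_source = 10*log10(3.50155e+06) = 65.443 dB


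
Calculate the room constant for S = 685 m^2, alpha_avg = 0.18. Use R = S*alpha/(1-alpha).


R = 685 * 0.18 / (1 - 0.18) = 150.37 m^2


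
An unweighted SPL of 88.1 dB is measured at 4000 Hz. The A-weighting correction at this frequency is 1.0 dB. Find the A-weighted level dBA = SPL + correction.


A-weighting table: 4000 Hz -> 1.0 dB correction
SPL_A = SPL + correction = 88.1 + (1.0) = 89.1 dBA


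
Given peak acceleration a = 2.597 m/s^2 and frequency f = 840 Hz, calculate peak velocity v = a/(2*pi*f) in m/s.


omega = 2*pi*f = 2*pi*840 = 5277.88 rad/s
v = a / omega = 2.597 / 5277.88 = 0.00049205 m/s


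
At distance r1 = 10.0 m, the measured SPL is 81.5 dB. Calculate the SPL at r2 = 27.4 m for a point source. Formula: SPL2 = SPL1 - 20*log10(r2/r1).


r2/r1 = 27.4/10.0 = 2.74
Correction = 20*log10(2.74) = 8.75501 dB
SPL2 = 81.5 - 8.75501 = 72.745 dB


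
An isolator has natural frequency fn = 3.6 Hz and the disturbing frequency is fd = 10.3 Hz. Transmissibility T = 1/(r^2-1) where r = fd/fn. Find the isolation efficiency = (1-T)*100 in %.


r = 10.3 / 3.6 = 2.86111
r^2 - 1 = 2.86111^2 - 1 = 7.18595
T = 1/7.18595 = 0.13916
Efficiency = (1 - 0.13916)*100 = 86.084 %


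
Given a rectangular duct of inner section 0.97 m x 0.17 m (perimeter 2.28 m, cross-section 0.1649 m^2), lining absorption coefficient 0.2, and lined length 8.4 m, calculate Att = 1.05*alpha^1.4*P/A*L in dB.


alpha^1.4 = 0.2^1.4 = 0.105061
Attenuation rate = 1.05 * alpha^1.4 * P / A
= 1.05 * 0.105061 * 2.28 / 0.1649 = 1.52526 dB/m
Total Att = 1.52526 * 8.4 = 12.812 dB


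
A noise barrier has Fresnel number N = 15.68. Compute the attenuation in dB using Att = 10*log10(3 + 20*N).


3 + 20*N = 3 + 20*15.68 = 316.6
Att = 10*log10(316.6) = 25.005 dB


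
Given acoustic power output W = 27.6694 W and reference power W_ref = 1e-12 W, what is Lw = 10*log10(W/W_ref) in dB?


W / W_ref = 27.6694 / 1e-12 = 2.76694e+13
Lw = 10 * log10(2.76694e+13) = 134.42 dB


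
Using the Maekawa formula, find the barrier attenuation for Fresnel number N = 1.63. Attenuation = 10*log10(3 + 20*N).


3 + 20*N = 3 + 20*1.63 = 35.6
Att = 10*log10(35.6) = 15.514 dB


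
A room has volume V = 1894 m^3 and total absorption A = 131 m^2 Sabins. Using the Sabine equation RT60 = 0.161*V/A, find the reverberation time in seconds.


RT60 = 0.161 * 1894 / 131 = 2.3277 s


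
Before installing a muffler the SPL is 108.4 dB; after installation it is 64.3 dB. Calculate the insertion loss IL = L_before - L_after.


Insertion loss = SPL without muffler - SPL with muffler
IL = 108.4 - 64.3 = 44.1 dB


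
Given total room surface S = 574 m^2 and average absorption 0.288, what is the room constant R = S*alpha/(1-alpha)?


R = 574 * 0.288 / (1 - 0.288) = 232.18 m^2


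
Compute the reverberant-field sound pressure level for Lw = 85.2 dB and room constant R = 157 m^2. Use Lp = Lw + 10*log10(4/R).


4/R = 4/157 = 0.0254777
Lp = 85.2 + 10*log10(0.0254777) = 69.262 dB


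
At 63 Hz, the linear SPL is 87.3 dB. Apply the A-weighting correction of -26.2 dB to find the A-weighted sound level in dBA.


A-weighting table: 63 Hz -> -26.2 dB correction
SPL_A = SPL + correction = 87.3 + (-26.2) = 61.1 dBA


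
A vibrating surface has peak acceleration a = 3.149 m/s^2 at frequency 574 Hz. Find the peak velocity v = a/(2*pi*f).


omega = 2*pi*f = 2*pi*574 = 3606.55 rad/s
v = a / omega = 3.149 / 3606.55 = 0.00087313 m/s


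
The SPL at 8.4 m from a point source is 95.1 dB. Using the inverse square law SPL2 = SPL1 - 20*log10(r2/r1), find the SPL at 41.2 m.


r2/r1 = 41.2/8.4 = 4.90476
Correction = 20*log10(4.90476) = 13.8124 dB
SPL2 = 95.1 - 13.8124 = 81.288 dB


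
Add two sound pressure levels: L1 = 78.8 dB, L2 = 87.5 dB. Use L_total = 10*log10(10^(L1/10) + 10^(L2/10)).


10^(78.8/10) = 7.58578e+07
10^(87.5/10) = 5.62341e+08
Sum = 7.58578e+07 + 5.62341e+08 = 6.38199e+08
L_total = 10*log10(6.38199e+08) = 88.05 dB


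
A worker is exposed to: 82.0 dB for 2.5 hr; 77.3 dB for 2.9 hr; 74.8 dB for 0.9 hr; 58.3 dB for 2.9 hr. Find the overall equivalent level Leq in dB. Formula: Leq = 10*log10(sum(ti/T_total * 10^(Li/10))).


T_total = 2.5 + 2.9 + 0.9 + 2.9 = 9.2 hr
(2.5/9.2) * 10^(82.0/10) = 4.30677e+07
(2.9/9.2) * 10^(77.3/10) = 1.69282e+07
(0.9/9.2) * 10^(74.8/10) = 2.9543e+06
(2.9/9.2) * 10^(58.3/10) = 213113
Sum = 4.30677e+07 + 1.69282e+07 + 2.9543e+06 + 213113 = 6.31633e+07
Leq = 10*log10(6.31633e+07) = 78.005 dB


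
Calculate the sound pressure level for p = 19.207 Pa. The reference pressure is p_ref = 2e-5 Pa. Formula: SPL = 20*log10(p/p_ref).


p / p_ref = 19.207 / 2e-5 = 960350
SPL = 20 * log10(960350) = 119.65 dB


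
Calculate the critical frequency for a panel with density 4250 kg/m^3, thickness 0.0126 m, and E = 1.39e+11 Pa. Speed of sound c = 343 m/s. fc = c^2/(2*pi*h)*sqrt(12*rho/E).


12*rho/E = 12*4250/1.39e+11 = 3.66906e-07
sqrt(12*rho/E) = sqrt(3.66906e-07) = 0.000605728
c^2/(2*pi*h) = 343^2/(2*pi*0.0126) = 1.48607e+06
fc = 1.48607e+06 * 0.000605728 = 900.15 Hz


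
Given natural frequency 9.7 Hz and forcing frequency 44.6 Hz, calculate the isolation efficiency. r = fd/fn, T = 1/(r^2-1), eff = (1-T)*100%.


r = 44.6 / 9.7 = 4.59794
r^2 - 1 = 4.59794^2 - 1 = 20.1411
T = 1/20.1411 = 0.0496497
Efficiency = (1 - 0.0496497)*100 = 95.035 %


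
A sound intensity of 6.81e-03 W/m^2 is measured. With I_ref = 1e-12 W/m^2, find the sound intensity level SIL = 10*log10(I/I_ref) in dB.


I / I_ref = 6.81e-03 / 1e-12 = 6.81e+09
SIL = 10 * log10(6.81e+09) = 98.331 dB


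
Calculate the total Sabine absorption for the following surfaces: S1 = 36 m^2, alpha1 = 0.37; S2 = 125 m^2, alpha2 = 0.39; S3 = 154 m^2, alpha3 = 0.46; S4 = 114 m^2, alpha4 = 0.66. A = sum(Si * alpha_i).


36 * 0.37 = 13.32
125 * 0.39 = 48.75
154 * 0.46 = 70.84
114 * 0.66 = 75.24
A_total = 13.32 + 48.75 + 70.84 + 75.24 = 208.15 m^2


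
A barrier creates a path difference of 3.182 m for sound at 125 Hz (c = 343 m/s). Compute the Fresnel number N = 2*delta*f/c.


N = 2*delta*f/c = 2*delta/lambda, where lambda = c/f
lambda = 343 / 125 = 2.744 m
N = 2 * 3.182 / 2.744 = 2.3192


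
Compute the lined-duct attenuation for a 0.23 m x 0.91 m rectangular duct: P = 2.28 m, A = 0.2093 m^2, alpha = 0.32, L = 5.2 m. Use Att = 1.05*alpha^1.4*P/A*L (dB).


alpha^1.4 = 0.32^1.4 = 0.202866
Attenuation rate = 1.05 * alpha^1.4 * P / A
= 1.05 * 0.202866 * 2.28 / 0.2093 = 2.32041 dB/m
Total Att = 2.32041 * 5.2 = 12.066 dB


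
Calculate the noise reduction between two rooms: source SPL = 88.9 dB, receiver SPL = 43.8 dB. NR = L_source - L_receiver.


NR = L_source - L_receiver (difference between source and receiving room levels)
NR = 88.9 - 43.8 = 45.1 dB


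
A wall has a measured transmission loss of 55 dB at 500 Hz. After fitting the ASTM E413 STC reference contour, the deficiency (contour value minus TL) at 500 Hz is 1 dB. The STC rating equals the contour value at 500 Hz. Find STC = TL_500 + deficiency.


By ASTM E413, STC = value of the fitted reference contour at 500 Hz.
Contour value at 500 Hz = TL_500 + deficiency = 55 + 1 = 56
STC = 56


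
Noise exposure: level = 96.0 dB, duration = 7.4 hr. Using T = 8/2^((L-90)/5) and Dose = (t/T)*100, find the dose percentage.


T_allowed = 8 / 2^((96.0 - 90)/5) = 3.4822 hr
Dose = 7.4 / 3.4822 * 100 = 212.51 %


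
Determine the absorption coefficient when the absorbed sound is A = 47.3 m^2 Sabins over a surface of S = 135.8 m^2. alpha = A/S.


Absorption coefficient = absorbed power / incident power
alpha = A / S = 47.3 / 135.8 = 0.34831


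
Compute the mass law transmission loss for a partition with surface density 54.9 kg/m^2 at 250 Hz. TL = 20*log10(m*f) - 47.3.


m * f = 54.9 * 250 = 13725
20*log10(13725) = 82.7502 dB
TL = 82.7502 - 47.3 = 35.45 dB


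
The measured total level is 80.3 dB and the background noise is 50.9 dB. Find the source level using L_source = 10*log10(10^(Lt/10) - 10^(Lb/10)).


10^(80.3/10) = 1.07152e+08
10^(50.9/10) = 123027
Difference = 1.07152e+08 - 123027 = 1.07029e+08
L_source = 10*log10(1.07029e+08) = 80.295 dB


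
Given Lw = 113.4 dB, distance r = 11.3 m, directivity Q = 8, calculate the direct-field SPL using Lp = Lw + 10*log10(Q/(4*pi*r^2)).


4*pi*r^2 = 4*pi*11.3^2 = 1604.6 m^2
Q / (4*pi*r^2) = 8 / 1604.6 = 0.00498567
Lp = 113.4 + 10*log10(0.00498567) = 90.377 dB


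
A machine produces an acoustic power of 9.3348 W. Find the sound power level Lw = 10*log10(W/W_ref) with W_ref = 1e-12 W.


W / W_ref = 9.3348 / 1e-12 = 9.3348e+12
Lw = 10 * log10(9.3348e+12) = 129.7 dB


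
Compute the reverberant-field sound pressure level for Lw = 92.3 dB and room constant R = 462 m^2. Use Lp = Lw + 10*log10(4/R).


4/R = 4/462 = 0.00865801
Lp = 92.3 + 10*log10(0.00865801) = 71.674 dB


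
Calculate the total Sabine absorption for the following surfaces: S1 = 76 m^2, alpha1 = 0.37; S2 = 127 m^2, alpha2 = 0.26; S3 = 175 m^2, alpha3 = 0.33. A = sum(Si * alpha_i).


76 * 0.37 = 28.12
127 * 0.26 = 33.02
175 * 0.33 = 57.75
A_total = 28.12 + 33.02 + 57.75 = 118.89 m^2


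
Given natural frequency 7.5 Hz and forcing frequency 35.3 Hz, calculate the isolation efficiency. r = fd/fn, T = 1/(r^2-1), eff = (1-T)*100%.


r = 35.3 / 7.5 = 4.70667
r^2 - 1 = 4.70667^2 - 1 = 21.1527
T = 1/21.1527 = 0.0472753
Efficiency = (1 - 0.0472753)*100 = 95.272 %


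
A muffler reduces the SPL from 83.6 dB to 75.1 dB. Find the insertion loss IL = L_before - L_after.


Insertion loss = SPL without muffler - SPL with muffler
IL = 83.6 - 75.1 = 8.5 dB


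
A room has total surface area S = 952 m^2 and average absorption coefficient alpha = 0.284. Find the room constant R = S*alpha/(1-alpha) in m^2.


R = 952 * 0.284 / (1 - 0.284) = 377.61 m^2


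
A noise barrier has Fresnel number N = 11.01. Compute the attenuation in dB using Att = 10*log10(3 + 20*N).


3 + 20*N = 3 + 20*11.01 = 223.2
Att = 10*log10(223.2) = 23.487 dB


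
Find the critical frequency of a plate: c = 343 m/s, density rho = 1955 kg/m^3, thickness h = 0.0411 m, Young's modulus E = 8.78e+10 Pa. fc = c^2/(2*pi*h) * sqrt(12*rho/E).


12*rho/E = 12*1955/8.78e+10 = 2.67198e-07
sqrt(12*rho/E) = sqrt(2.67198e-07) = 0.000516912
c^2/(2*pi*h) = 343^2/(2*pi*0.0411) = 455582
fc = 455582 * 0.000516912 = 235.5 Hz


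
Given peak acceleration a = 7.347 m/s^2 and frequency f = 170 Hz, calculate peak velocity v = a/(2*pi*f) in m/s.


omega = 2*pi*f = 2*pi*170 = 1068.14 rad/s
v = a / omega = 7.347 / 1068.14 = 0.0068783 m/s


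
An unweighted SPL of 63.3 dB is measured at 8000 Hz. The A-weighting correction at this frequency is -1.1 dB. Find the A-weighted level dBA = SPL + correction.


A-weighting table: 8000 Hz -> -1.1 dB correction
SPL_A = SPL + correction = 63.3 + (-1.1) = 62.2 dBA


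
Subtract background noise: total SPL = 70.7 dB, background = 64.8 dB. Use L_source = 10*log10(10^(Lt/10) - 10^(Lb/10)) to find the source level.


10^(70.7/10) = 1.1749e+07
10^(64.8/10) = 3.01995e+06
Difference = 1.1749e+07 - 3.01995e+06 = 8.72905e+06
L_source = 10*log10(8.72905e+06) = 69.41 dB


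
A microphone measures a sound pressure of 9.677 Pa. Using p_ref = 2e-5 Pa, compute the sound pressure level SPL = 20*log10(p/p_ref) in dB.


p / p_ref = 9.677 / 2e-5 = 483850
SPL = 20 * log10(483850) = 113.69 dB


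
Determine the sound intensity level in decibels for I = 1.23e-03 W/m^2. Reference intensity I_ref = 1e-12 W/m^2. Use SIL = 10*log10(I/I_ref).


I / I_ref = 1.23e-03 / 1e-12 = 1.23e+09
SIL = 10 * log10(1.23e+09) = 90.899 dB


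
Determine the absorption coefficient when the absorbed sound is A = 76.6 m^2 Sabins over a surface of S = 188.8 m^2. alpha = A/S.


Absorption coefficient = absorbed power / incident power
alpha = A / S = 76.6 / 188.8 = 0.40572


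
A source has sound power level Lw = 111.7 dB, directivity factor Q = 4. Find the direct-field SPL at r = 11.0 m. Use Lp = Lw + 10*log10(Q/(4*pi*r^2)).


4*pi*r^2 = 4*pi*11.0^2 = 1520.53 m^2
Q / (4*pi*r^2) = 4 / 1520.53 = 0.00263066
Lp = 111.7 + 10*log10(0.00263066) = 85.901 dB


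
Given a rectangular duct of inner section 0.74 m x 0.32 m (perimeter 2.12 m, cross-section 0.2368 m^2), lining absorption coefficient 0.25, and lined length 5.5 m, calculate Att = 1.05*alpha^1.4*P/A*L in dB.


alpha^1.4 = 0.25^1.4 = 0.143587
Attenuation rate = 1.05 * alpha^1.4 * P / A
= 1.05 * 0.143587 * 2.12 / 0.2368 = 1.34977 dB/m
Total Att = 1.34977 * 5.5 = 7.4237 dB


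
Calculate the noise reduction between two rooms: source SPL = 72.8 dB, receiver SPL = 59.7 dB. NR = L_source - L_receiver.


NR = L_source - L_receiver (difference between source and receiving room levels)
NR = 72.8 - 59.7 = 13.1 dB


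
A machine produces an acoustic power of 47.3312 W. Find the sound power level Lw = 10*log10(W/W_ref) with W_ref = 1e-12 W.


W / W_ref = 47.3312 / 1e-12 = 4.73312e+13
Lw = 10 * log10(4.73312e+13) = 136.75 dB


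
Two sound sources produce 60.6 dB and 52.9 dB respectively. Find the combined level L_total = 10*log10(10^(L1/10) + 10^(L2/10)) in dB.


10^(60.6/10) = 1.14815e+06
10^(52.9/10) = 194984
Sum = 1.14815e+06 + 194984 = 1.34313e+06
L_total = 10*log10(1.34313e+06) = 61.281 dB


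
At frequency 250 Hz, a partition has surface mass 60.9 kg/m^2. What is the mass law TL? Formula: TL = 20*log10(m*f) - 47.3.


m * f = 60.9 * 250 = 15225
20*log10(15225) = 83.6511 dB
TL = 83.6511 - 47.3 = 36.351 dB


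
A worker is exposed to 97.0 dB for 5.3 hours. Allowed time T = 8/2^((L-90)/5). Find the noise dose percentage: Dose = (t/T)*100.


T_allowed = 8 / 2^((97.0 - 90)/5) = 3.03143 hr
Dose = 5.3 / 3.03143 * 100 = 174.83 %


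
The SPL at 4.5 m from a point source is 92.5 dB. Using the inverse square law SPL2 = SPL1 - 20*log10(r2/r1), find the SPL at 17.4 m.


r2/r1 = 17.4/4.5 = 3.86667
Correction = 20*log10(3.86667) = 11.7467 dB
SPL2 = 92.5 - 11.7467 = 80.753 dB


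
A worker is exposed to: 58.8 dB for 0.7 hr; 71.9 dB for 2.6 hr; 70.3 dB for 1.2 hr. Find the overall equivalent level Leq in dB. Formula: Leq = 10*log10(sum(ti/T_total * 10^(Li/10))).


T_total = 0.7 + 2.6 + 1.2 = 4.5 hr
(0.7/4.5) * 10^(58.8/10) = 118001
(2.6/4.5) * 10^(71.9/10) = 8.94872e+06
(1.2/4.5) * 10^(70.3/10) = 2.85738e+06
Sum = 118001 + 8.94872e+06 + 2.85738e+06 = 1.19241e+07
Leq = 10*log10(1.19241e+07) = 70.764 dB


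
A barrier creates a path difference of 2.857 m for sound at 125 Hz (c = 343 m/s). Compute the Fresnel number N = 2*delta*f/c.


N = 2*delta*f/c = 2*delta/lambda, where lambda = c/f
lambda = 343 / 125 = 2.744 m
N = 2 * 2.857 / 2.744 = 2.0824


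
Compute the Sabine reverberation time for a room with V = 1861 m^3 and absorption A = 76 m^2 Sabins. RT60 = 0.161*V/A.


RT60 = 0.161 * 1861 / 76 = 3.9424 s


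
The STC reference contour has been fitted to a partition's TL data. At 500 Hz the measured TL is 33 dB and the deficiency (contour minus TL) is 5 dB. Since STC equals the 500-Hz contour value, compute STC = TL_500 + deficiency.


By ASTM E413, STC = value of the fitted reference contour at 500 Hz.
Contour value at 500 Hz = TL_500 + deficiency = 33 + 5 = 38
STC = 38


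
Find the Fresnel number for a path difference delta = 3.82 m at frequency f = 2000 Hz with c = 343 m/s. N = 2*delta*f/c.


N = 2*delta*f/c = 2*delta/lambda, where lambda = c/f
lambda = 343 / 2000 = 0.1715 m
N = 2 * 3.82 / 0.1715 = 44.548


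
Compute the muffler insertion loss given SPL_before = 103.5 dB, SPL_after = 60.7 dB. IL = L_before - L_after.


Insertion loss = SPL without muffler - SPL with muffler
IL = 103.5 - 60.7 = 42.8 dB


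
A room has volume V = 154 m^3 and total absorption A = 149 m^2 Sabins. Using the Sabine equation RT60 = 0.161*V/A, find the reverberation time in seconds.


RT60 = 0.161 * 154 / 149 = 0.1664 s


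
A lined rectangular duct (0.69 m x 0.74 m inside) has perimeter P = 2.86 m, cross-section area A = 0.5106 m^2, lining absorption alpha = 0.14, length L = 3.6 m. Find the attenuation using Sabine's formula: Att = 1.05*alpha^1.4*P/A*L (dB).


alpha^1.4 = 0.14^1.4 = 0.0637645
Attenuation rate = 1.05 * alpha^1.4 * P / A
= 1.05 * 0.0637645 * 2.86 / 0.5106 = 0.375019 dB/m
Total Att = 0.375019 * 3.6 = 1.3501 dB


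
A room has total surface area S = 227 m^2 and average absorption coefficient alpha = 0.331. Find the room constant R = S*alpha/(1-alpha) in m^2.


R = 227 * 0.331 / (1 - 0.331) = 112.31 m^2


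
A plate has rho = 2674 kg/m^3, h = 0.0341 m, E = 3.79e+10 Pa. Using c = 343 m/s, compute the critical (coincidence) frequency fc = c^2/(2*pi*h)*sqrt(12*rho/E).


12*rho/E = 12*2674/3.79e+10 = 8.46649e-07
sqrt(12*rho/E) = sqrt(8.46649e-07) = 0.000920135
c^2/(2*pi*h) = 343^2/(2*pi*0.0341) = 549103
fc = 549103 * 0.000920135 = 505.25 Hz


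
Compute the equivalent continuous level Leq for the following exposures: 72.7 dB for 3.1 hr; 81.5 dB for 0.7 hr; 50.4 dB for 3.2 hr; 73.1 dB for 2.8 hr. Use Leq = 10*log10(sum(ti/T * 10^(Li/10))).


T_total = 3.1 + 0.7 + 3.2 + 2.8 = 9.8 hr
(3.1/9.8) * 10^(72.7/10) = 5.89028e+06
(0.7/9.8) * 10^(81.5/10) = 1.00896e+07
(3.2/9.8) * 10^(50.4/10) = 35803.4
(2.8/9.8) * 10^(73.1/10) = 5.83354e+06
Sum = 5.89028e+06 + 1.00896e+07 + 35803.4 + 5.83354e+06 = 2.18492e+07
Leq = 10*log10(2.18492e+07) = 73.394 dB


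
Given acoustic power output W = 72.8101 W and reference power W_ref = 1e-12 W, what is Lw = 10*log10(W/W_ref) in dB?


W / W_ref = 72.8101 / 1e-12 = 7.28101e+13
Lw = 10 * log10(7.28101e+13) = 138.62 dB


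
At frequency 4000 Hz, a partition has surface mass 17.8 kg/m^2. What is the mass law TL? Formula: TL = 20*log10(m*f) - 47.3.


m * f = 17.8 * 4000 = 71200
20*log10(71200) = 97.0496 dB
TL = 97.0496 - 47.3 = 49.75 dB


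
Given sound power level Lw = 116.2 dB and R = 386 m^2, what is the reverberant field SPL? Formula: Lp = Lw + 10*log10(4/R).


4/R = 4/386 = 0.0103627
Lp = 116.2 + 10*log10(0.0103627) = 96.355 dB


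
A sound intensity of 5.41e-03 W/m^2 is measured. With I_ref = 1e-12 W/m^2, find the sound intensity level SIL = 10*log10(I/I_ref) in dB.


I / I_ref = 5.41e-03 / 1e-12 = 5.41e+09
SIL = 10 * log10(5.41e+09) = 97.332 dB


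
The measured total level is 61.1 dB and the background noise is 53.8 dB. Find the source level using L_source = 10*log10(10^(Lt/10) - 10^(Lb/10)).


10^(61.1/10) = 1.28825e+06
10^(53.8/10) = 239883
Difference = 1.28825e+06 - 239883 = 1.04837e+06
L_source = 10*log10(1.04837e+06) = 60.205 dB


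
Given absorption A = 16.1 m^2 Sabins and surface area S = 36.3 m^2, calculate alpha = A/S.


Absorption coefficient = absorbed power / incident power
alpha = A / S = 16.1 / 36.3 = 0.44353


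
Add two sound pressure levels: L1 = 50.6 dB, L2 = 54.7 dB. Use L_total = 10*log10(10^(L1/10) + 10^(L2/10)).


10^(50.6/10) = 114815
10^(54.7/10) = 295121
Sum = 114815 + 295121 = 409936
L_total = 10*log10(409936) = 56.127 dB


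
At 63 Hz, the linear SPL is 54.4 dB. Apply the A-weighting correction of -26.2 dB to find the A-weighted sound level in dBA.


A-weighting table: 63 Hz -> -26.2 dB correction
SPL_A = SPL + correction = 54.4 + (-26.2) = 28.2 dBA


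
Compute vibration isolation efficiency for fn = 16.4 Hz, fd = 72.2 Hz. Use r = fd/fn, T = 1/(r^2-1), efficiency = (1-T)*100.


r = 72.2 / 16.4 = 4.40244
r^2 - 1 = 4.40244^2 - 1 = 18.3815
T = 1/18.3815 = 0.0544025
Efficiency = (1 - 0.0544025)*100 = 94.56 %


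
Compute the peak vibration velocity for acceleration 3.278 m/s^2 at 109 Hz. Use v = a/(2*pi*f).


omega = 2*pi*f = 2*pi*109 = 684.867 rad/s
v = a / omega = 3.278 / 684.867 = 0.0047863 m/s


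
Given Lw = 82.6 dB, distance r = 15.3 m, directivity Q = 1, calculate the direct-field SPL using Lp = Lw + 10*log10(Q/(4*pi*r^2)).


4*pi*r^2 = 4*pi*15.3^2 = 2941.66 m^2
Q / (4*pi*r^2) = 1 / 2941.66 = 0.000339944
Lp = 82.6 + 10*log10(0.000339944) = 47.914 dB


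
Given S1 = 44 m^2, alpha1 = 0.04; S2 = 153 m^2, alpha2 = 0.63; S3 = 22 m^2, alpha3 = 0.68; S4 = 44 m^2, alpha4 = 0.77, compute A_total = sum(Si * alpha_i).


44 * 0.04 = 1.76
153 * 0.63 = 96.39
22 * 0.68 = 14.96
44 * 0.77 = 33.88
A_total = 1.76 + 96.39 + 14.96 + 33.88 = 146.99 m^2


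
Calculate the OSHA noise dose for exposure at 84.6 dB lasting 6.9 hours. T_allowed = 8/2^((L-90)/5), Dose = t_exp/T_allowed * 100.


T_allowed = 8 / 2^((84.6 - 90)/5) = 16.9123 hr
Dose = 6.9 / 16.9123 * 100 = 40.799 %


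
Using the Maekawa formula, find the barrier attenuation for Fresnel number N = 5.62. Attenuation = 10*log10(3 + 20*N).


3 + 20*N = 3 + 20*5.62 = 115.4
Att = 10*log10(115.4) = 20.622 dB


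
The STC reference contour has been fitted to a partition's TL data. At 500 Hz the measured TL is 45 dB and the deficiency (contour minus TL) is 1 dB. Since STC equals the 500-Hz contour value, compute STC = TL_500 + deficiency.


By ASTM E413, STC = value of the fitted reference contour at 500 Hz.
Contour value at 500 Hz = TL_500 + deficiency = 45 + 1 = 46
STC = 46


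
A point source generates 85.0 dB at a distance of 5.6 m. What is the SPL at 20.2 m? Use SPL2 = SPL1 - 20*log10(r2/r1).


r2/r1 = 20.2/5.6 = 3.60714
Correction = 20*log10(3.60714) = 11.1433 dB
SPL2 = 85.0 - 11.1433 = 73.857 dB


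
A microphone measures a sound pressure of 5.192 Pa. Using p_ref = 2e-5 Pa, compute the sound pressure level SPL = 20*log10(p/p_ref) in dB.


p / p_ref = 5.192 / 2e-5 = 259600
SPL = 20 * log10(259600) = 108.29 dB


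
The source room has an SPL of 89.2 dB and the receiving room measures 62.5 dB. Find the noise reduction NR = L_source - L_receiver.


NR = L_source - L_receiver (difference between source and receiving room levels)
NR = 89.2 - 62.5 = 26.7 dB


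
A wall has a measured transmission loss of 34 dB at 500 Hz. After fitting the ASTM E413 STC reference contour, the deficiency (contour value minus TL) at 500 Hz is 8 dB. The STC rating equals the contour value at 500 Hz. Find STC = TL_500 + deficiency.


By ASTM E413, STC = value of the fitted reference contour at 500 Hz.
Contour value at 500 Hz = TL_500 + deficiency = 34 + 8 = 42
STC = 42


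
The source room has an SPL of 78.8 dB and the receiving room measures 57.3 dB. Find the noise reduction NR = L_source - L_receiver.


NR = L_source - L_receiver (difference between source and receiving room levels)
NR = 78.8 - 57.3 = 21.5 dB


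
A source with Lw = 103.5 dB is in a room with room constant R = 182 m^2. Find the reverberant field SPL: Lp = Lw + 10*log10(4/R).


4/R = 4/182 = 0.021978
Lp = 103.5 + 10*log10(0.021978) = 86.92 dB


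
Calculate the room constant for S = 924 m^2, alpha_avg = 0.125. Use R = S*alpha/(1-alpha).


R = 924 * 0.125 / (1 - 0.125) = 132 m^2


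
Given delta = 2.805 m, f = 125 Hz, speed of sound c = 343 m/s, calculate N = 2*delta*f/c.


N = 2*delta*f/c = 2*delta/lambda, where lambda = c/f
lambda = 343 / 125 = 2.744 m
N = 2 * 2.805 / 2.744 = 2.0445


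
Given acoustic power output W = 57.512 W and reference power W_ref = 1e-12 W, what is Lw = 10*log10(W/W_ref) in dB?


W / W_ref = 57.512 / 1e-12 = 5.7512e+13
Lw = 10 * log10(5.7512e+13) = 137.6 dB


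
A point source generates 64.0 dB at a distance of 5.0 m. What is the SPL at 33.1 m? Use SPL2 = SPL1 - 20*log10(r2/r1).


r2/r1 = 33.1/5.0 = 6.62
Correction = 20*log10(6.62) = 16.4172 dB
SPL2 = 64.0 - 16.4172 = 47.583 dB


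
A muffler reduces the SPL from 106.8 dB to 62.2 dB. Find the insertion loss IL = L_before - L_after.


Insertion loss = SPL without muffler - SPL with muffler
IL = 106.8 - 62.2 = 44.6 dB


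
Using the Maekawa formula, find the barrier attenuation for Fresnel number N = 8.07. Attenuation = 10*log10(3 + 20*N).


3 + 20*N = 3 + 20*8.07 = 164.4
Att = 10*log10(164.4) = 22.159 dB


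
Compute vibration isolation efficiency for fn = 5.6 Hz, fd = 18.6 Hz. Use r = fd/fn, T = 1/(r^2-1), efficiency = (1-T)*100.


r = 18.6 / 5.6 = 3.32143
r^2 - 1 = 3.32143^2 - 1 = 10.0319
T = 1/10.0319 = 0.099682
Efficiency = (1 - 0.099682)*100 = 90.032 %


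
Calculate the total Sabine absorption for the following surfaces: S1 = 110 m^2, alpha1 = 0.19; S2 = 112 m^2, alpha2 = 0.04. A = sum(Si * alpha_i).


110 * 0.19 = 20.9
112 * 0.04 = 4.48
A_total = 20.9 + 4.48 = 25.38 m^2


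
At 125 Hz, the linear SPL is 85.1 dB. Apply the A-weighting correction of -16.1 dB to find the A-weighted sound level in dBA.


A-weighting table: 125 Hz -> -16.1 dB correction
SPL_A = SPL + correction = 85.1 + (-16.1) = 69 dBA


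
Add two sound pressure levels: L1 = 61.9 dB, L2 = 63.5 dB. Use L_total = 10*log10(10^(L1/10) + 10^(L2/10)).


10^(61.9/10) = 1.54882e+06
10^(63.5/10) = 2.23872e+06
Sum = 1.54882e+06 + 2.23872e+06 = 3.78754e+06
L_total = 10*log10(3.78754e+06) = 65.784 dB


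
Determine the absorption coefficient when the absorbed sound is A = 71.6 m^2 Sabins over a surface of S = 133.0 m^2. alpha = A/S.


Absorption coefficient = absorbed power / incident power
alpha = A / S = 71.6 / 133.0 = 0.53835


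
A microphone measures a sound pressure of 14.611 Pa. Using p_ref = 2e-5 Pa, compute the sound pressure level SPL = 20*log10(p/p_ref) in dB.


p / p_ref = 14.611 / 2e-5 = 730550
SPL = 20 * log10(730550) = 117.27 dB


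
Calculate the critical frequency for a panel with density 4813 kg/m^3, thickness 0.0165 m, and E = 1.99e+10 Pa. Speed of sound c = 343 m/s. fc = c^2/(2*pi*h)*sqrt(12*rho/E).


12*rho/E = 12*4813/1.99e+10 = 2.90231e-06
sqrt(12*rho/E) = sqrt(2.90231e-06) = 0.00170362
c^2/(2*pi*h) = 343^2/(2*pi*0.0165) = 1.13481e+06
fc = 1.13481e+06 * 0.00170362 = 1933.3 Hz


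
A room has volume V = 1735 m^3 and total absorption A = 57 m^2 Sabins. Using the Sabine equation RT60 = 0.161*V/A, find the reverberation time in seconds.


RT60 = 0.161 * 1735 / 57 = 4.9006 s


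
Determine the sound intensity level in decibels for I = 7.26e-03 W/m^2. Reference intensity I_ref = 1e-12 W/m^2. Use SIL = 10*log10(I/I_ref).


I / I_ref = 7.26e-03 / 1e-12 = 7.26e+09
SIL = 10 * log10(7.26e+09) = 98.609 dB


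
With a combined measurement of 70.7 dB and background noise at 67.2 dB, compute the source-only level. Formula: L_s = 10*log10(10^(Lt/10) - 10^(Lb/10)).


10^(70.7/10) = 1.1749e+07
10^(67.2/10) = 5.24807e+06
Difference = 1.1749e+07 - 5.24807e+06 = 6.50093e+06
L_source = 10*log10(6.50093e+06) = 68.13 dB


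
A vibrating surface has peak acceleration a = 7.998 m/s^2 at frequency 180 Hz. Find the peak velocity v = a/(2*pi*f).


omega = 2*pi*f = 2*pi*180 = 1130.97 rad/s
v = a / omega = 7.998 / 1130.97 = 0.0070718 m/s


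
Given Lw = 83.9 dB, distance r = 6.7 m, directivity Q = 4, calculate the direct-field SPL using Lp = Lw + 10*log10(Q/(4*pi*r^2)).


4*pi*r^2 = 4*pi*6.7^2 = 564.104 m^2
Q / (4*pi*r^2) = 4 / 564.104 = 0.00709089
Lp = 83.9 + 10*log10(0.00709089) = 62.407 dB


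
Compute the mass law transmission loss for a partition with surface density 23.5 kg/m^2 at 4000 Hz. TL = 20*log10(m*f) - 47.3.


m * f = 23.5 * 4000 = 94000
20*log10(94000) = 99.4626 dB
TL = 99.4626 - 47.3 = 52.163 dB


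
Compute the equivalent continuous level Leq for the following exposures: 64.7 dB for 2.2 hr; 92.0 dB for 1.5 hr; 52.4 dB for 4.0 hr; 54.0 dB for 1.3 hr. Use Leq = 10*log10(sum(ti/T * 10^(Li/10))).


T_total = 2.2 + 1.5 + 4.0 + 1.3 = 9.0 hr
(2.2/9.0) * 10^(64.7/10) = 721407
(1.5/9.0) * 10^(92.0/10) = 2.64149e+08
(4.0/9.0) * 10^(52.4/10) = 77235.6
(1.3/9.0) * 10^(54.0/10) = 36282.8
Sum = 721407 + 2.64149e+08 + 77235.6 + 36282.8 = 2.64984e+08
Leq = 10*log10(2.64984e+08) = 84.232 dB


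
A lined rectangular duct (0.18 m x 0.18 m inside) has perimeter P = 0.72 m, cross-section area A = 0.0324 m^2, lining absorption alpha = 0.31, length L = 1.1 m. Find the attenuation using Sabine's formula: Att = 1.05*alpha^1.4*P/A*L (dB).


alpha^1.4 = 0.31^1.4 = 0.194047
Attenuation rate = 1.05 * alpha^1.4 * P / A
= 1.05 * 0.194047 * 0.72 / 0.0324 = 4.52776 dB/m
Total Att = 4.52776 * 1.1 = 4.9805 dB


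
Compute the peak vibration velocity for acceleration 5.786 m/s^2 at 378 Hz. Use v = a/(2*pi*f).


omega = 2*pi*f = 2*pi*378 = 2375.04 rad/s
v = a / omega = 5.786 / 2375.04 = 0.0024362 m/s


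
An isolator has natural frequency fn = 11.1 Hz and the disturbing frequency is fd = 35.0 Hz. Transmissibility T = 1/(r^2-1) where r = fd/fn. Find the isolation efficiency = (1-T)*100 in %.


r = 35.0 / 11.1 = 3.15315
r^2 - 1 = 3.15315^2 - 1 = 8.94235
T = 1/8.94235 = 0.111827
Efficiency = (1 - 0.111827)*100 = 88.817 %


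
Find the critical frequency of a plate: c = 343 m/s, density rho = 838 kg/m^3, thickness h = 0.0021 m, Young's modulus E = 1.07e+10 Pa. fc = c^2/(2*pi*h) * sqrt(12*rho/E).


12*rho/E = 12*838/1.07e+10 = 9.39813e-07
sqrt(12*rho/E) = sqrt(9.39813e-07) = 0.00096944
c^2/(2*pi*h) = 343^2/(2*pi*0.0021) = 8.91639e+06
fc = 8.91639e+06 * 0.00096944 = 8643.9 Hz


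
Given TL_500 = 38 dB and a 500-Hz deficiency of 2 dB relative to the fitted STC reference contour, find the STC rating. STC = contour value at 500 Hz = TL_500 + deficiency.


By ASTM E413, STC = value of the fitted reference contour at 500 Hz.
Contour value at 500 Hz = TL_500 + deficiency = 38 + 2 = 40
STC = 40


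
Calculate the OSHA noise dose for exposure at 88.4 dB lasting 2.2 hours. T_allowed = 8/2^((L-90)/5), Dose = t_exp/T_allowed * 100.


T_allowed = 8 / 2^((88.4 - 90)/5) = 9.98664 hr
Dose = 2.2 / 9.98664 * 100 = 22.029 %


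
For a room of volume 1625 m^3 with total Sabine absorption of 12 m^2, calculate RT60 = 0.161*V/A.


RT60 = 0.161 * 1625 / 12 = 21.802 s


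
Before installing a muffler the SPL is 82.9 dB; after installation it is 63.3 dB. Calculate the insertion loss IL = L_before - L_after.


Insertion loss = SPL without muffler - SPL with muffler
IL = 82.9 - 63.3 = 19.6 dB


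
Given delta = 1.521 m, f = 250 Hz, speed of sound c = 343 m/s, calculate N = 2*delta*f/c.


N = 2*delta*f/c = 2*delta/lambda, where lambda = c/f
lambda = 343 / 250 = 1.372 m
N = 2 * 1.521 / 1.372 = 2.2172


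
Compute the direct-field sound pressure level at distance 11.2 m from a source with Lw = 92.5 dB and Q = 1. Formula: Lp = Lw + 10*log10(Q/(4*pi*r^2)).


4*pi*r^2 = 4*pi*11.2^2 = 1576.33 m^2
Q / (4*pi*r^2) = 1 / 1576.33 = 0.000634385
Lp = 92.5 + 10*log10(0.000634385) = 60.524 dB


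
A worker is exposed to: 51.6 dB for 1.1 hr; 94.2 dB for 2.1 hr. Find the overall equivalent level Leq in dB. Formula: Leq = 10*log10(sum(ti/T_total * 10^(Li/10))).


T_total = 1.1 + 2.1 = 3.2 hr
(1.1/3.2) * 10^(51.6/10) = 49687
(2.1/3.2) * 10^(94.2/10) = 1.72611e+09
Sum = 49687 + 1.72611e+09 = 1.72616e+09
Leq = 10*log10(1.72616e+09) = 92.371 dB


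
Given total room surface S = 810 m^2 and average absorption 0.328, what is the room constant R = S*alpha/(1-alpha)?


R = 810 * 0.328 / (1 - 0.328) = 395.36 m^2


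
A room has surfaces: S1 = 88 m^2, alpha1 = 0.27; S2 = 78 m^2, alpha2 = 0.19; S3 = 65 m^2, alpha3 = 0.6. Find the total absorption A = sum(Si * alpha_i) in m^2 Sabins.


88 * 0.27 = 23.76
78 * 0.19 = 14.82
65 * 0.6 = 39
A_total = 23.76 + 14.82 + 39 = 77.58 m^2


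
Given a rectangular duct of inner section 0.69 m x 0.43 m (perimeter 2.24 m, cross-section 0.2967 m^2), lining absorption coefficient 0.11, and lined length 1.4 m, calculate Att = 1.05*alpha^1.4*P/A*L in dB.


alpha^1.4 = 0.11^1.4 = 0.0454935
Attenuation rate = 1.05 * alpha^1.4 * P / A
= 1.05 * 0.0454935 * 2.24 / 0.2967 = 0.360636 dB/m
Total Att = 0.360636 * 1.4 = 0.50489 dB


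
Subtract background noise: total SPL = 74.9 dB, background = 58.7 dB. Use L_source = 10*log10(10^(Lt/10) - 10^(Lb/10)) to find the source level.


10^(74.9/10) = 3.0903e+07
10^(58.7/10) = 741310
Difference = 3.0903e+07 - 741310 = 3.01617e+07
L_source = 10*log10(3.01617e+07) = 74.795 dB


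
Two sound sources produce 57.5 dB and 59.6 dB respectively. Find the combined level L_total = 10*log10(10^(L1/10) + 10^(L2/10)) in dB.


10^(57.5/10) = 562341
10^(59.6/10) = 912011
Sum = 562341 + 912011 = 1.47435e+06
L_total = 10*log10(1.47435e+06) = 61.686 dB


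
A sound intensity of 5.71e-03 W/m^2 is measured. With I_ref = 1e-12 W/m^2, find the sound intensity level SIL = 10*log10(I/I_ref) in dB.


I / I_ref = 5.71e-03 / 1e-12 = 5.71e+09
SIL = 10 * log10(5.71e+09) = 97.566 dB


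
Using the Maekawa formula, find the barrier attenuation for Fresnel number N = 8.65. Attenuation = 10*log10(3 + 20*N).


3 + 20*N = 3 + 20*8.65 = 176
Att = 10*log10(176) = 22.455 dB


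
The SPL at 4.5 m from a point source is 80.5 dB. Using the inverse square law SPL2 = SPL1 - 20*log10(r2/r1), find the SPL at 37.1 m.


r2/r1 = 37.1/4.5 = 8.24444
Correction = 20*log10(8.24444) = 18.3232 dB
SPL2 = 80.5 - 18.3232 = 62.177 dB


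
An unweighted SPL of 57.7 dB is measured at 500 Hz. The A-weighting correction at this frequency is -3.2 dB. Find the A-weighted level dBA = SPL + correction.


A-weighting table: 500 Hz -> -3.2 dB correction
SPL_A = SPL + correction = 57.7 + (-3.2) = 54.5 dBA
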